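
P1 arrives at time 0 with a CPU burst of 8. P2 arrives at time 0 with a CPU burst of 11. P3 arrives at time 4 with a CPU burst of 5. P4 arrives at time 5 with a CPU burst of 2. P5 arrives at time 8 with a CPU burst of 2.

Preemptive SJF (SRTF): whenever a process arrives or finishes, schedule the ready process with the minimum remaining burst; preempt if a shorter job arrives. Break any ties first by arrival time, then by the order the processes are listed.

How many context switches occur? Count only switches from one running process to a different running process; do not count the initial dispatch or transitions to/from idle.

5

Schedule: | P1 0-5 | P4 5-7 | P1 7-10 | P5 10-12 | P3 12-17 | P2 17-28 |
Completion: P1=10  P2=28  P3=17  P4=7  P5=12
Turnaround (C−A): P1=10  P2=28  P3=13  P4=2  P5=4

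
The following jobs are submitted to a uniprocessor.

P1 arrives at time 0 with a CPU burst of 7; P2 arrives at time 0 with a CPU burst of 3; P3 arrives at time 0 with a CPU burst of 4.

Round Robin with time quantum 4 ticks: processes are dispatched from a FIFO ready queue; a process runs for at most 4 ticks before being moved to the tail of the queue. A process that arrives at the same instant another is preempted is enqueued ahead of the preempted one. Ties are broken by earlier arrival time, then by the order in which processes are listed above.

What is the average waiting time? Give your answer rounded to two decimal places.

Gantt: | P1 0-4 | P2 4-7 | P3 7-11 | P1 11-14 |
Completion: P1=14  P2=7  P3=11
Turnaround (C−A): P1=14  P2=7  P3=11
Waiting times: P1=7, P2=4, P3=7
Average waiting = (7+4+7) / 3 = 18/3 = 6.00

6.00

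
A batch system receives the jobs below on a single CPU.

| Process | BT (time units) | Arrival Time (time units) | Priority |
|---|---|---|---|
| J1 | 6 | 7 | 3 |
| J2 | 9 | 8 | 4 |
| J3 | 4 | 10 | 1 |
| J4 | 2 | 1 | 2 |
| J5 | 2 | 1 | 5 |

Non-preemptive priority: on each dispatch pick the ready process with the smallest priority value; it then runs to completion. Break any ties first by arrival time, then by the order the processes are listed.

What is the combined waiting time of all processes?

14

Schedule: | idle 0-1 | J4 1-3 | J5 3-5 | idle 5-7 | J1 7-13 | J3 13-17 | J2 17-26 |
Completion: J1=13  J2=26  J3=17  J4=3  J5=5
Turnaround (C−A): J1=6  J2=18  J3=7  J4=2  J5=4
Waiting = turnaround − burst: J1=0, J2=9, J3=3, J4=0, J5=2
Total waiting = 0 + 9 + 3 + 0 + 2 = 14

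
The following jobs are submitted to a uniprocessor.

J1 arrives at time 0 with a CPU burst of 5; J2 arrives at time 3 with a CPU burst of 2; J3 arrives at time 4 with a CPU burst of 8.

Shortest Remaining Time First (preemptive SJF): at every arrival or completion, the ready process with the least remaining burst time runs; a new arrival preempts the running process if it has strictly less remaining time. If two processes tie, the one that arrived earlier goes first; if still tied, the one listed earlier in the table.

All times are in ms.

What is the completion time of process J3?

15

Timeline: | J1 0-5 | J2 5-7 | J3 7-15 |
Completion: J1=5  J2=7  J3=15
Turnaround (C−A): J1=5  J2=4  J3=11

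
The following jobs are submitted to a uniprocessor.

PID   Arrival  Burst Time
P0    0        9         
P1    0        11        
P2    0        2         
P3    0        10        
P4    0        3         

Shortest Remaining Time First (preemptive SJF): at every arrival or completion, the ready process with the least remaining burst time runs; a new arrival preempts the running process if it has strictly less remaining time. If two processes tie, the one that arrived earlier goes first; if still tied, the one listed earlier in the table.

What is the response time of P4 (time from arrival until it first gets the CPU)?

2

Gantt: | P2 0-2 | P4 2-5 | P0 5-14 | P3 14-24 | P1 24-35 |
Completion: P0=14  P1=35  P2=2  P3=24  P4=5
Response(P4) = first start − arrival = 2 − 0 = 2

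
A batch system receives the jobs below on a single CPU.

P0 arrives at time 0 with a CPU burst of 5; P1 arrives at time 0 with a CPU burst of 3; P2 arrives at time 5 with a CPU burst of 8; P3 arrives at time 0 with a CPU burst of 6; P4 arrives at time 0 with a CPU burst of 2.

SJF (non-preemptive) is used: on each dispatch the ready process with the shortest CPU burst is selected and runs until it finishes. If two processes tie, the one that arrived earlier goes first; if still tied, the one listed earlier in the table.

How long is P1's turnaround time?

Gantt: | P4 0-2 | P1 2-5 | P0 5-10 | P3 10-16 | P2 16-24 |
Completion: P0=10  P1=5  P2=24  P3=16  P4=2
Turnaround(P1) = completion − arrival = 5 − 0 = 5

5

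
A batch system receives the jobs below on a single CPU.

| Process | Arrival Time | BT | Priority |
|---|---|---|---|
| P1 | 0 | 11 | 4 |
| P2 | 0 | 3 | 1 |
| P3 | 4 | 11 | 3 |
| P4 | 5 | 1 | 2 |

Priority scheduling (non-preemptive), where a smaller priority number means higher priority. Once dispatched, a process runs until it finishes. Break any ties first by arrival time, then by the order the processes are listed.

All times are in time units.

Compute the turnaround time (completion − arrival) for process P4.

10

Timeline: | P2 0-3 | P1 3-14 | P4 14-15 | P3 15-26 |
Completion: P1=14  P2=3  P3=26  P4=15
Turnaround (C−A): P1=14  P2=3  P3=22  P4=10
Turnaround(P4) = completion − arrival = 15 − 5 = 10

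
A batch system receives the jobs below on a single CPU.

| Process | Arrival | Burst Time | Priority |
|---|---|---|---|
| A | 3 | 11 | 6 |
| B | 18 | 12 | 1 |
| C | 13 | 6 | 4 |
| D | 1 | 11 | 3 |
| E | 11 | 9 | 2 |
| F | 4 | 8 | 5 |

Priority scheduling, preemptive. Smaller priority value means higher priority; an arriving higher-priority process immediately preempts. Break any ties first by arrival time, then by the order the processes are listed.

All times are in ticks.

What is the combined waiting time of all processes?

132

Schedule: | idle 0-1 | D 1-11 | E 11-18 | B 18-30 | E 30-32 | D 32-33 | C 33-39 | F 39-47 | A 47-58 |
Completion: A=58  B=30  C=39  D=33  E=32  F=47
Waiting = turnaround − burst: A=44, B=0, C=20, D=21, E=12, F=35
Total waiting = 44 + 0 + 20 + 21 + 12 + 35 = 132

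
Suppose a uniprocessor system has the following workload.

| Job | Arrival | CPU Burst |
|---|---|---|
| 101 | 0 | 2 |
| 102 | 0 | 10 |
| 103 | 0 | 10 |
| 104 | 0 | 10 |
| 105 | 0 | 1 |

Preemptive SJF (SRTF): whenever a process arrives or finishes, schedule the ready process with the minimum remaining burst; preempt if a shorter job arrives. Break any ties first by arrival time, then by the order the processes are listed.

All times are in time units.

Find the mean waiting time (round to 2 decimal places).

Gantt: | 105 0-1 | 101 1-3 | 102 3-13 | 103 13-23 | 104 23-33 |
Completion: 101=3  102=13  103=23  104=33  105=1
Turnaround (C−A): 101=3  102=13  103=23  104=33  105=1
Waiting times: 101=1, 102=3, 103=13, 104=23, 105=0
Average waiting = (1+3+13+23+0) / 5 = 40/5 = 8.00

8.00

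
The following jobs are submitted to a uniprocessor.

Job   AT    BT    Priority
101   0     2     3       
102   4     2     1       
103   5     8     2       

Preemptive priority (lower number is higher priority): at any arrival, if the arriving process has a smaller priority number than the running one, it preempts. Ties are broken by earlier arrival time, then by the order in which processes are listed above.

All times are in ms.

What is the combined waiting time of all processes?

Timeline: | 101 0-2 | idle 2-4 | 102 4-6 | 103 6-14 |
Completion: 101=2  102=6  103=14
Turnaround (C−A): 101=2  102=2  103=9
Waiting = turnaround − burst: 101=0, 102=0, 103=1
Total waiting = 0 + 0 + 1 = 1

1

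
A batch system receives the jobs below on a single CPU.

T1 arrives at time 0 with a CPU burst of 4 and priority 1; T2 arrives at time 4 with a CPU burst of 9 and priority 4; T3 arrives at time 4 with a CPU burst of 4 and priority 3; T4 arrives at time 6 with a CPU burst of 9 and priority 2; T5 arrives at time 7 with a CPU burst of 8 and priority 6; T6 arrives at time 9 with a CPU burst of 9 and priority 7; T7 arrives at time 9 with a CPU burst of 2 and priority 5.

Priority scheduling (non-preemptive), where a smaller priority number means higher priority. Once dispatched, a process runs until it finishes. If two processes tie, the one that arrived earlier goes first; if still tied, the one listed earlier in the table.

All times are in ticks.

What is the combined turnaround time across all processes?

Gantt: | T1 0-4 | T3 4-8 | T4 8-17 | T2 17-26 | T7 26-28 | T5 28-36 | T6 36-45 |
Completion: T1=4  T2=26  T3=8  T4=17  T5=36  T6=45  T7=28
Turnaround (C−A): T1=4  T2=22  T3=4  T4=11  T5=29  T6=36  T7=19
Turnaround = completion − arrival: T1=4, T2=22, T3=4, T4=11, T5=29, T6=36, T7=19
Total turnaround = 4 + 22 + 4 + 11 + 29 + 36 + 19 = 125

125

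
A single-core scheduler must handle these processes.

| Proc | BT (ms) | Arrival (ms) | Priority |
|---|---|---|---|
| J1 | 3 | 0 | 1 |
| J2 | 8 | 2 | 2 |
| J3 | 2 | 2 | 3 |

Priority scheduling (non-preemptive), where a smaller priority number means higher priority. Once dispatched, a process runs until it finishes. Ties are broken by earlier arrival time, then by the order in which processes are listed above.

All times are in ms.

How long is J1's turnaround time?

3

Gantt: | J1 0-3 | J2 3-11 | J3 11-13 |
Completion: J1=3  J2=11  J3=13
Turnaround (C−A): J1=3  J2=9  J3=11
Turnaround(J1) = completion − arrival = 3 − 0 = 3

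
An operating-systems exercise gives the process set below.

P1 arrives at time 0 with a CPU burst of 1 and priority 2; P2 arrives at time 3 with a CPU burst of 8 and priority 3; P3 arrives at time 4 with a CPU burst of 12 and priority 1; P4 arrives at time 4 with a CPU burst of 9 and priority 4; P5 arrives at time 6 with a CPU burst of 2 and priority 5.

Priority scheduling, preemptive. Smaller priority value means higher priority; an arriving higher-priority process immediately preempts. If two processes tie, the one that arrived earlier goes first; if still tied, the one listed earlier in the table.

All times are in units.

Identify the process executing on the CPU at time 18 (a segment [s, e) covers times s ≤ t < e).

Timeline: | P1 0-1 | idle 1-3 | P2 3-4 | P3 4-16 | P2 16-23 | P4 23-32 | P5 32-34 |
Completion: P1=1  P2=23  P3=16  P4=32  P5=34
Turnaround (C−A): P1=1  P2=20  P3=12  P4=28  P5=28

P2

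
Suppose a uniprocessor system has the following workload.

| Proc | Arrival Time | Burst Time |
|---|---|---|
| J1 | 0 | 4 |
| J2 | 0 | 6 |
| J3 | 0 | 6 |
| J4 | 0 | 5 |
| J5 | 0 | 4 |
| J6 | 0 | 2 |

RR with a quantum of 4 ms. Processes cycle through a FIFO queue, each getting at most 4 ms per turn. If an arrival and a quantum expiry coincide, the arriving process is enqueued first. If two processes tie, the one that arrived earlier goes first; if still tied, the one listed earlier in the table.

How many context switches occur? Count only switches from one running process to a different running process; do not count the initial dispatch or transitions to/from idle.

Gantt: | J1 0-4 | J2 4-8 | J3 8-12 | J4 12-16 | J5 16-20 | J6 20-22 | J2 22-24 | J3 24-26 | J4 26-27 |
Completion: J1=4  J2=24  J3=26  J4=27  J5=20  J6=22

8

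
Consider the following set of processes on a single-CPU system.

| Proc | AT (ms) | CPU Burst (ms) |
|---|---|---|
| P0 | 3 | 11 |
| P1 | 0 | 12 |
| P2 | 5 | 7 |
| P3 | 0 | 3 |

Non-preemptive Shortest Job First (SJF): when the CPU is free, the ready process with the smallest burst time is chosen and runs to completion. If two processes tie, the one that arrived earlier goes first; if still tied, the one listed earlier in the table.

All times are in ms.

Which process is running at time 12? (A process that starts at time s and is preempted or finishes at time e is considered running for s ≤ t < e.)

Schedule: | P3 0-3 | P0 3-14 | P2 14-21 | P1 21-33 |
Completion: P0=14  P1=33  P2=21  P3=3

P0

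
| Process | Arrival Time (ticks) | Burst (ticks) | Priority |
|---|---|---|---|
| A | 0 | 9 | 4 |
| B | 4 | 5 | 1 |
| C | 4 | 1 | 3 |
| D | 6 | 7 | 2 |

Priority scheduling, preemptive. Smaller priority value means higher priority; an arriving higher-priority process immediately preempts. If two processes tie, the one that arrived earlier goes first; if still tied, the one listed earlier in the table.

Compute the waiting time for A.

13

Gantt: | A 0-4 | B 4-9 | D 9-16 | C 16-17 | A 17-22 |
Completion: A=22  B=9  C=17  D=16
Waiting(A) = turnaround − burst = 22 − 9 = 13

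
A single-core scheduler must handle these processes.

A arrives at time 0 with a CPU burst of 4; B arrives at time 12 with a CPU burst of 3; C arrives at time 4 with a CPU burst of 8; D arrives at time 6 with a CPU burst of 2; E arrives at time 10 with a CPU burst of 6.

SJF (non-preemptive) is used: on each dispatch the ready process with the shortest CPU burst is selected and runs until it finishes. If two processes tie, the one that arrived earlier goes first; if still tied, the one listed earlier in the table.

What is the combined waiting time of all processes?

Schedule: | A 0-4 | C 4-12 | D 12-14 | B 14-17 | E 17-23 |
Completion: A=4  B=17  C=12  D=14  E=23
Turnaround (C−A): A=4  B=5  C=8  D=8  E=13
Waiting = turnaround − burst: A=0, B=2, C=0, D=6, E=7
Total waiting = 0 + 2 + 0 + 6 + 7 = 15

15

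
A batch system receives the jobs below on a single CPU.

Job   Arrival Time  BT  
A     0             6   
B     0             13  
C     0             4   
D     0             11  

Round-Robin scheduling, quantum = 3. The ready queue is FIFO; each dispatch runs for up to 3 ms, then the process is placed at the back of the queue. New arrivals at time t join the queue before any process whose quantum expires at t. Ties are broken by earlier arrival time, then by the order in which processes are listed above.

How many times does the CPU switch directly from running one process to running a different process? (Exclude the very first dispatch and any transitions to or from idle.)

12

Timeline: | A 0-3 | B 3-6 | C 6-9 | D 9-12 | A 12-15 | B 15-18 | C 18-19 | D 19-22 | B 22-25 | D 25-28 | B 28-31 | D 31-33 | B 33-34 |
Completion: A=15  B=34  C=19  D=33
Turnaround (C−A): A=15  B=34  C=19  D=33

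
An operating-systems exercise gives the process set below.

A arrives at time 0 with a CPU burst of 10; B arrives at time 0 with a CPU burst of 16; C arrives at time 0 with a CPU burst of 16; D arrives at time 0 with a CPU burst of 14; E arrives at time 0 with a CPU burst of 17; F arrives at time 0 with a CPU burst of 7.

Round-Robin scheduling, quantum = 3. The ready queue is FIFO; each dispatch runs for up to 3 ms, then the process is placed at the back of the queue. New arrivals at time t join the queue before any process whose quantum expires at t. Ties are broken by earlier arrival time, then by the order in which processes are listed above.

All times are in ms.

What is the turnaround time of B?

77

Timeline: | A 0-3 | B 3-6 | C 6-9 | D 9-12 | E 12-15 | F 15-18 | A 18-21 | B 21-24 | C 24-27 | D 27-30 | E 30-33 | F 33-36 | A 36-39 | B 39-42 | C 42-45 | D 45-48 | E 48-51 | F 51-52 | A 52-53 | B 53-56 | C 56-59 | D 59-62 | E 62-65 | B 65-68 | C 68-71 | D 71-73 | E 73-76 | B 76-77 | C 77-78 | E 78-80 |
Completion: A=53  B=77  C=78  D=73  E=80  F=52
Turnaround (C−A): A=53  B=77  C=78  D=73  E=80  F=52
Turnaround(B) = completion − arrival = 77 − 0 = 77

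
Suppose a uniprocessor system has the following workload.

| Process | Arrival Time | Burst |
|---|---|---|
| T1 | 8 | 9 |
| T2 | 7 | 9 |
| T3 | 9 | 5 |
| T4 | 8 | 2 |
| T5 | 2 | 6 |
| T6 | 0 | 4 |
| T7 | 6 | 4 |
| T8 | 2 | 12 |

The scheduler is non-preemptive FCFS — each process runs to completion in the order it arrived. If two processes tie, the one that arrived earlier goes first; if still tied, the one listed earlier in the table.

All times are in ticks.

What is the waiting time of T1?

27

Timeline: | T6 0-4 | T5 4-10 | T8 10-22 | T7 22-26 | T2 26-35 | T1 35-44 | T4 44-46 | T3 46-51 |
Completion: T1=44  T2=35  T3=51  T4=46  T5=10  T6=4  T7=26  T8=22
Waiting(T1) = turnaround − burst = 36 − 9 = 27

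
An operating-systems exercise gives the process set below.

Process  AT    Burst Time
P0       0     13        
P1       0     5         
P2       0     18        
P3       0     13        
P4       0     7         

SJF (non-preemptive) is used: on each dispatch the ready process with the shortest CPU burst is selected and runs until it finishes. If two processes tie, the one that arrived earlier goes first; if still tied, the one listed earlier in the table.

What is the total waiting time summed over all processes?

80

Timeline: | P1 0-5 | P4 5-12 | P0 12-25 | P3 25-38 | P2 38-56 |
Completion: P0=25  P1=5  P2=56  P3=38  P4=12
Waiting = turnaround − burst: P0=12, P1=0, P2=38, P3=25, P4=5
Total waiting = 12 + 0 + 38 + 25 + 5 = 80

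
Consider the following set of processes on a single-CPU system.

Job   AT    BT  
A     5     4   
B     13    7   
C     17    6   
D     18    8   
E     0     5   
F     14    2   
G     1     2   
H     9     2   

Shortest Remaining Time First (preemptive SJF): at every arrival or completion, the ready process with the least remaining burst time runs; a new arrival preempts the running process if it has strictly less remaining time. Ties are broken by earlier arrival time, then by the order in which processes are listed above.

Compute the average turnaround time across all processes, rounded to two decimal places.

7.38

Gantt: | E 0-1 | G 1-3 | E 3-7 | A 7-11 | H 11-13 | B 13-14 | F 14-16 | B 16-22 | C 22-28 | D 28-36 |
Completion: A=11  B=22  C=28  D=36  E=7  F=16  G=3  H=13
Turnaround times: A=6, B=9, C=11, D=18, E=7, F=2, G=2, H=4
Average turnaround = (6+9+11+18+7+2+2+4) / 8 = 59/8 = 7.38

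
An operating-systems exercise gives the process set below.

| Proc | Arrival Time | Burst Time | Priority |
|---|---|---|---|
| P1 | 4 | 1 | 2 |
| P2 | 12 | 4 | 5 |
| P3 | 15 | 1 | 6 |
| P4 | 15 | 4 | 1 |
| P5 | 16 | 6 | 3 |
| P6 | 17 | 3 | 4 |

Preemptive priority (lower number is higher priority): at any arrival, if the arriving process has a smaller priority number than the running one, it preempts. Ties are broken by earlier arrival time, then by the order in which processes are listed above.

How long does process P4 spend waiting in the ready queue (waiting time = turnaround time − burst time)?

0

Schedule: | idle 0-4 | P1 4-5 | idle 5-12 | P2 12-15 | P4 15-19 | P5 19-25 | P6 25-28 | P2 28-29 | P3 29-30 |
Completion: P1=5  P2=29  P3=30  P4=19  P5=25  P6=28
Waiting(P4) = turnaround − burst = 4 − 4 = 0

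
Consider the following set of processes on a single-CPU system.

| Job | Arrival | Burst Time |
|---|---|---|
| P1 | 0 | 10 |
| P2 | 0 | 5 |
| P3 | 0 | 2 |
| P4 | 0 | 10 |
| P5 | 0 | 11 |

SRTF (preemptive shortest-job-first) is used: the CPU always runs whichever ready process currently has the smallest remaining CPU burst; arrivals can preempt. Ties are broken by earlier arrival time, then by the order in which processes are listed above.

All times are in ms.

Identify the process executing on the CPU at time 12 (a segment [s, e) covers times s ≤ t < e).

Schedule: | P3 0-2 | P2 2-7 | P1 7-17 | P4 17-27 | P5 27-38 |
Completion: P1=17  P2=7  P3=2  P4=27  P5=38

P1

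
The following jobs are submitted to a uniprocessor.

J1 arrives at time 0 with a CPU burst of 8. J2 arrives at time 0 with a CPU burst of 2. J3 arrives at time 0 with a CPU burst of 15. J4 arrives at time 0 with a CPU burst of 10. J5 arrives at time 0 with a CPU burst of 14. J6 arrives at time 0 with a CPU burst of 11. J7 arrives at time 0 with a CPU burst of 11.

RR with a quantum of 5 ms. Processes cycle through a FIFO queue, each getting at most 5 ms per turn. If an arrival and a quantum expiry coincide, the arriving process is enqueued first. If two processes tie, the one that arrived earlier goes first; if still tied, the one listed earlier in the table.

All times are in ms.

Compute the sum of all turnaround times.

Schedule: | J1 0-5 | J2 5-7 | J3 7-12 | J4 12-17 | J5 17-22 | J6 22-27 | J7 27-32 | J1 32-35 | J3 35-40 | J4 40-45 | J5 45-50 | J6 50-55 | J7 55-60 | J3 60-65 | J5 65-69 | J6 69-70 | J7 70-71 |
Completion: J1=35  J2=7  J3=65  J4=45  J5=69  J6=70  J7=71
Turnaround (C−A): J1=35  J2=7  J3=65  J4=45  J5=69  J6=70  J7=71
Turnaround = completion − arrival: J1=35, J2=7, J3=65, J4=45, J5=69, J6=70, J7=71
Total turnaround = 35 + 7 + 65 + 45 + 69 + 70 + 71 = 362

362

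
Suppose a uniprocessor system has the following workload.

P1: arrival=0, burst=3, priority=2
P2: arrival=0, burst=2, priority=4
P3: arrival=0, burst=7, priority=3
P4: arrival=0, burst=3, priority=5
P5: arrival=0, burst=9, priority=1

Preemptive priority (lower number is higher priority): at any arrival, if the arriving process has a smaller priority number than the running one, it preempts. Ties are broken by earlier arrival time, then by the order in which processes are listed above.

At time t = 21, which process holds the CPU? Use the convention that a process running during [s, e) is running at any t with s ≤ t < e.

P4

Gantt: | P5 0-9 | P1 9-12 | P3 12-19 | P2 19-21 | P4 21-24 |
Completion: P1=12  P2=21  P3=19  P4=24  P5=9
Turnaround (C−A): P1=12  P2=21  P3=19  P4=24  P5=9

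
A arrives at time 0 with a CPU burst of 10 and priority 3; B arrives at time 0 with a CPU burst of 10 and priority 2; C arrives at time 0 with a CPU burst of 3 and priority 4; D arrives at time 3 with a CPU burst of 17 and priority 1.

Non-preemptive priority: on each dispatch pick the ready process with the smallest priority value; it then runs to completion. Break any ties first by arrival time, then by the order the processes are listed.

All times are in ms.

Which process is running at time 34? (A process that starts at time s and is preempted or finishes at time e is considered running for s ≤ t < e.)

Gantt: | B 0-10 | D 10-27 | A 27-37 | C 37-40 |
Completion: A=37  B=10  C=40  D=27
Turnaround (C−A): A=37  B=10  C=40  D=24

A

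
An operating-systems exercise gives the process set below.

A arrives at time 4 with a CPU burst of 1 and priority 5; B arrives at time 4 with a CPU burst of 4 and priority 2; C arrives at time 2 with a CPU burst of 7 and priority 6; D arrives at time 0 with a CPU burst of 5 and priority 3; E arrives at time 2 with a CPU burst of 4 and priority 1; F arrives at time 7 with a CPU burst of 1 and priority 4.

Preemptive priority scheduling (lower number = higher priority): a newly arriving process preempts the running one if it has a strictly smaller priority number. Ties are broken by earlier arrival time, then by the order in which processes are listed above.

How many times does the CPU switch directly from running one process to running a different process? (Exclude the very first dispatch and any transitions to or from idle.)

6

Timeline: | D 0-2 | E 2-6 | B 6-10 | D 10-13 | F 13-14 | A 14-15 | C 15-22 |
Completion: A=15  B=10  C=22  D=13  E=6  F=14
Turnaround (C−A): A=11  B=6  C=20  D=13  E=4  F=7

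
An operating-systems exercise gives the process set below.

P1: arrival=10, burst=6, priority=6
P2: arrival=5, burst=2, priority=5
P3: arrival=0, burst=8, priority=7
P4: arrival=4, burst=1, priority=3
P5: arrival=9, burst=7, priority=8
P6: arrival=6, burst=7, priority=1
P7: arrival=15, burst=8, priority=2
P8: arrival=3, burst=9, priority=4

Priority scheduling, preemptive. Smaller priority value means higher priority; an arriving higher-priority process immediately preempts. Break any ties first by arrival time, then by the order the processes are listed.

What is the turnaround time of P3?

Schedule: | P3 0-3 | P8 3-4 | P4 4-5 | P8 5-6 | P6 6-13 | P8 13-15 | P7 15-23 | P8 23-28 | P2 28-30 | P1 30-36 | P3 36-41 | P5 41-48 |
Completion: P1=36  P2=30  P3=41  P4=5  P5=48  P6=13  P7=23  P8=28
Turnaround(P3) = completion − arrival = 41 − 0 = 41

41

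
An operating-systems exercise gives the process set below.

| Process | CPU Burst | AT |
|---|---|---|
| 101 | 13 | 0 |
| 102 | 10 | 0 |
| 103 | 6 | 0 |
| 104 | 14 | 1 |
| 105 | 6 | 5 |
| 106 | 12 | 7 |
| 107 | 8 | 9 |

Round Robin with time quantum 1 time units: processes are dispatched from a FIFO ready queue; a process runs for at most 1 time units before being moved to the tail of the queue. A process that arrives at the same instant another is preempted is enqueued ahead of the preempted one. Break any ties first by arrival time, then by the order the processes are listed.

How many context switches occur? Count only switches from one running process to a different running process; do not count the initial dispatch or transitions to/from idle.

68

Gantt: | 101 0-1 | 102 1-2 | 103 2-3 | 104 3-4 | 101 4-5 | 102 5-6 | 103 6-7 | 104 7-8 | 105 8-9 | 101 9-10 | 102 10-11 | 106 11-12 | 103 12-13 | 104 13-14 | 107 14-15 | 105 15-16 | 101 16-17 | 102 17-18 | 106 18-19 | 103 19-20 | 104 20-21 | 107 21-22 | 105 22-23 | 101 23-24 | 102 24-25 | 106 25-26 | 103 26-27 | 104 27-28 | 107 28-29 | 105 29-30 | 101 30-31 | 102 31-32 | 106 32-33 | 103 33-34 | 104 34-35 | 107 35-36 | 105 36-37 | 101 37-38 | 102 38-39 | 106 39-40 | 104 40-41 | 107 41-42 | 105 42-43 | 101 43-44 | 102 44-45 | 106 45-46 | 104 46-47 | 107 47-48 | 101 48-49 | 102 49-50 | 106 50-51 | 104 51-52 | 107 52-53 | 101 53-54 | 102 54-55 | 106 55-56 | 104 56-57 | 107 57-58 | 101 58-59 | 106 59-60 | 104 60-61 | 101 61-62 | 106 62-63 | 104 63-64 | 101 64-65 | 106 65-66 | 104 66-67 | 106 67-68 | 104 68-69 |
Completion: 101=65  102=55  103=34  104=69  105=43  106=68  107=58
Turnaround (C−A): 101=65  102=55  103=34  104=68  105=38  106=61  107=49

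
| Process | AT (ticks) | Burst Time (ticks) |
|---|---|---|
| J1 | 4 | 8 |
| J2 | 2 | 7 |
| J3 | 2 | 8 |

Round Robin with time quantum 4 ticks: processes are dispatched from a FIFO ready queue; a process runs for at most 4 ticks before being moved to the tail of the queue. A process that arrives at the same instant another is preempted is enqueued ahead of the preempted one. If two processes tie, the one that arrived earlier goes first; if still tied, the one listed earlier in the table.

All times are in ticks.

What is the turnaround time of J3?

19

Timeline: | idle 0-2 | J2 2-6 | J3 6-10 | J1 10-14 | J2 14-17 | J3 17-21 | J1 21-25 |
Completion: J1=25  J2=17  J3=21
Turnaround(J3) = completion − arrival = 21 − 2 = 19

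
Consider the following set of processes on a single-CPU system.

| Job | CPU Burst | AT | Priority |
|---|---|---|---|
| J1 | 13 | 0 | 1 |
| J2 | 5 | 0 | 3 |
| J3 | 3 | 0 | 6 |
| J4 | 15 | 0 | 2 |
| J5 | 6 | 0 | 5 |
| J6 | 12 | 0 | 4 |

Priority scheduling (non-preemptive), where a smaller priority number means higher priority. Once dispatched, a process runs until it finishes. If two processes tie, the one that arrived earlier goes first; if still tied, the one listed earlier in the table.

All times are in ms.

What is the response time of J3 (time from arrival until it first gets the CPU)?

Schedule: | J1 0-13 | J4 13-28 | J2 28-33 | J6 33-45 | J5 45-51 | J3 51-54 |
Completion: J1=13  J2=33  J3=54  J4=28  J5=51  J6=45
Turnaround (C−A): J1=13  J2=33  J3=54  J4=28  J5=51  J6=45
Response(J3) = first start − arrival = 51 − 0 = 51

51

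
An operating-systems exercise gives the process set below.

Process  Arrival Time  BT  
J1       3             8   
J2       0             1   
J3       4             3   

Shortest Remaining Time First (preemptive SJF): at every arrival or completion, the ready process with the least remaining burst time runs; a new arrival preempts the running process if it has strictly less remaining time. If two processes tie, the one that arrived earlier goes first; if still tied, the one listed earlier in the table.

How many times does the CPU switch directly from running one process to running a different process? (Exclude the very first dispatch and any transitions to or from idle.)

2

Gantt: | J2 0-1 | idle 1-3 | J1 3-4 | J3 4-7 | J1 7-14 |
Completion: J1=14  J2=1  J3=7
Turnaround (C−A): J1=11  J2=1  J3=3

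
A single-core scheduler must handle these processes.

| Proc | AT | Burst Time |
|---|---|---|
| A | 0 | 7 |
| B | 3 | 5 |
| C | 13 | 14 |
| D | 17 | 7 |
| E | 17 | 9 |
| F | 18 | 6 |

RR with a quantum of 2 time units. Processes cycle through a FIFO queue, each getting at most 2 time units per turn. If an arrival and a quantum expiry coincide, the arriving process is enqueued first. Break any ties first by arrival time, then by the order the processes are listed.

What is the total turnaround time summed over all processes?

Timeline: | A 0-4 | B 4-6 | A 6-8 | B 8-10 | A 10-11 | B 11-12 | idle 12-13 | C 13-17 | D 17-19 | E 19-21 | C 21-23 | F 23-25 | D 25-27 | E 27-29 | C 29-31 | F 31-33 | D 33-35 | E 35-37 | C 37-39 | F 39-41 | D 41-42 | E 42-44 | C 44-46 | E 46-47 | C 47-49 |
Completion: A=11  B=12  C=49  D=42  E=47  F=41
Turnaround (C−A): A=11  B=9  C=36  D=25  E=30  F=23
Turnaround = completion − arrival: A=11, B=9, C=36, D=25, E=30, F=23
Total turnaround = 11 + 9 + 36 + 25 + 30 + 23 = 134

134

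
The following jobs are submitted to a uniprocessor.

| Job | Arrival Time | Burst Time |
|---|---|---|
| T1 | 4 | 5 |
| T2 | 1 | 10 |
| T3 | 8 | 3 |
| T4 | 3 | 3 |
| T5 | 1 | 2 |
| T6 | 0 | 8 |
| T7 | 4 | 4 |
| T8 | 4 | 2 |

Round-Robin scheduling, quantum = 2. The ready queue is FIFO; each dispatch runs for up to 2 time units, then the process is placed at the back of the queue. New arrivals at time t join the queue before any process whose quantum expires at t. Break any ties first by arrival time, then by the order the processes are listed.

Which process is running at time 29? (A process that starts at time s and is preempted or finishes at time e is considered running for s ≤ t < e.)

Timeline: | T6 0-2 | T2 2-4 | T5 4-6 | T6 6-8 | T4 8-10 | T1 10-12 | T7 12-14 | T8 14-16 | T2 16-18 | T3 18-20 | T6 20-22 | T4 22-23 | T1 23-25 | T7 25-27 | T2 27-29 | T3 29-30 | T6 30-32 | T1 32-33 | T2 33-37 |
Completion: T1=33  T2=37  T3=30  T4=23  T5=6  T6=32  T7=27  T8=16

T3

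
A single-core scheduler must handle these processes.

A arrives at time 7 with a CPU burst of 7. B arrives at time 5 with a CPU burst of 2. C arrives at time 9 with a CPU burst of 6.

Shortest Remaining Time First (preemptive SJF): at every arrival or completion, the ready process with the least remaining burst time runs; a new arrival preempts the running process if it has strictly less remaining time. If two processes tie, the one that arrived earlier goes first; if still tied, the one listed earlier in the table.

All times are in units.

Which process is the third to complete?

C

Timeline: | idle 0-5 | B 5-7 | A 7-14 | C 14-20 |
Completion: A=14  B=7  C=20
Finish order: B → A → C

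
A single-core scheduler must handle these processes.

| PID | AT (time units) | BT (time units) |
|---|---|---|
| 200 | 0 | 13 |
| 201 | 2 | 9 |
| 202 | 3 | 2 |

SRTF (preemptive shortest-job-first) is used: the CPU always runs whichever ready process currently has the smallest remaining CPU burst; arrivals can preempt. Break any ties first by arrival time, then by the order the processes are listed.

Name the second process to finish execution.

201

Schedule: | 200 0-2 | 201 2-3 | 202 3-5 | 201 5-13 | 200 13-24 |
Completion: 200=24  201=13  202=5
Finish order: 202 → 201 → 200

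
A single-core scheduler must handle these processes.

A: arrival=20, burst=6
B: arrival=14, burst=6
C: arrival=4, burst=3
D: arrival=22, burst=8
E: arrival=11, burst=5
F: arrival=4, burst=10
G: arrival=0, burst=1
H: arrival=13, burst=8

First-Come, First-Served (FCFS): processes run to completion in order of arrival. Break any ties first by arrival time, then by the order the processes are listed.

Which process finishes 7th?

Timeline: | G 0-1 | idle 1-4 | C 4-7 | F 7-17 | E 17-22 | H 22-30 | B 30-36 | A 36-42 | D 42-50 |
Completion: A=42  B=36  C=7  D=50  E=22  F=17  G=1  H=30
Turnaround (C−A): A=22  B=22  C=3  D=28  E=11  F=13  G=1  H=17
Finish order: G → C → F → E → H → B → A → D

A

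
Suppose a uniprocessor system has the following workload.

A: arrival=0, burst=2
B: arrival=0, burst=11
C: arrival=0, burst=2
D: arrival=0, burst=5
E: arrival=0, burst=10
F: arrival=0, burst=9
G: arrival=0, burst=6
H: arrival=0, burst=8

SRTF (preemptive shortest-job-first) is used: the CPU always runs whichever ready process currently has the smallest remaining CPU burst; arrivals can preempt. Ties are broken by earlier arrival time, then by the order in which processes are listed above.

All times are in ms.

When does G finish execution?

15

Timeline: | A 0-2 | C 2-4 | D 4-9 | G 9-15 | H 15-23 | F 23-32 | E 32-42 | B 42-53 |
Completion: A=2  B=53  C=4  D=9  E=42  F=32  G=15  H=23
Turnaround (C−A): A=2  B=53  C=4  D=9  E=42  F=32  G=15  H=23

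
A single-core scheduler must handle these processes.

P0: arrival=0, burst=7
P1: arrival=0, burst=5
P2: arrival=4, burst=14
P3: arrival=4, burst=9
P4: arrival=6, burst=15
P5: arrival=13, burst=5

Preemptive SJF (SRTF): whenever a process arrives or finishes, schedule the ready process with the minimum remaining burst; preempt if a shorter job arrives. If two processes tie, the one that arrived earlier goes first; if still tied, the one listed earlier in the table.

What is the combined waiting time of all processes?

Gantt: | P1 0-5 | P0 5-12 | P3 12-13 | P5 13-18 | P3 18-26 | P2 26-40 | P4 40-55 |
Completion: P0=12  P1=5  P2=40  P3=26  P4=55  P5=18
Turnaround (C−A): P0=12  P1=5  P2=36  P3=22  P4=49  P5=5
Waiting = turnaround − burst: P0=5, P1=0, P2=22, P3=13, P4=34, P5=0
Total waiting = 5 + 0 + 22 + 13 + 34 + 0 = 74

74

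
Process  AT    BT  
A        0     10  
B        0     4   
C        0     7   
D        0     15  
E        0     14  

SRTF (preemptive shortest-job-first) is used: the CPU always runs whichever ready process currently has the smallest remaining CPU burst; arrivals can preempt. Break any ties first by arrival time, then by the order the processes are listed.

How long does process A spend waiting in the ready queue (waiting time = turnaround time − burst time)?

11

Gantt: | B 0-4 | C 4-11 | A 11-21 | E 21-35 | D 35-50 |
Completion: A=21  B=4  C=11  D=50  E=35
Waiting(A) = turnaround − burst = 21 − 10 = 11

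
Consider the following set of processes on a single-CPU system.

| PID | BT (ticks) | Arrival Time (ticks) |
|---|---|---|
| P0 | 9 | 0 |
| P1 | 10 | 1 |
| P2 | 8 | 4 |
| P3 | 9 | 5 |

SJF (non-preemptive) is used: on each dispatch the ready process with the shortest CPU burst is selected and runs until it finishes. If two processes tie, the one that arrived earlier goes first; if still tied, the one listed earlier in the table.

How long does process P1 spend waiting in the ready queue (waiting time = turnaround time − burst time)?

25

Timeline: | P0 0-9 | P2 9-17 | P3 17-26 | P1 26-36 |
Completion: P0=9  P1=36  P2=17  P3=26
Turnaround (C−A): P0=9  P1=35  P2=13  P3=21
Waiting(P1) = turnaround − burst = 35 − 10 = 25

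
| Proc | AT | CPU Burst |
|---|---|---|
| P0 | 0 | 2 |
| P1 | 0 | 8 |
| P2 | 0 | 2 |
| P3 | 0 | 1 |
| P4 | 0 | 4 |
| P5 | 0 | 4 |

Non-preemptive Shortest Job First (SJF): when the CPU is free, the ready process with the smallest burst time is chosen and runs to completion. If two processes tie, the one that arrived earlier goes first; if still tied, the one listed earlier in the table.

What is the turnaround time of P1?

21

Timeline: | P3 0-1 | P0 1-3 | P2 3-5 | P4 5-9 | P5 9-13 | P1 13-21 |
Completion: P0=3  P1=21  P2=5  P3=1  P4=9  P5=13
Turnaround(P1) = completion − arrival = 21 − 0 = 21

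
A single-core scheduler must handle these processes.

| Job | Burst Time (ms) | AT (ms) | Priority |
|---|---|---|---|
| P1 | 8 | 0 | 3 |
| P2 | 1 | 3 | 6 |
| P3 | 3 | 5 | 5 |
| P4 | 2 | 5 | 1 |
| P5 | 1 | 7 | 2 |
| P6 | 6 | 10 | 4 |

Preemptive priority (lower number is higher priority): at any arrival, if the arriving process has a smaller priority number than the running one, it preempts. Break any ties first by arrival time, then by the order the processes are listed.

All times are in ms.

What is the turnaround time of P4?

2

Gantt: | P1 0-5 | P4 5-7 | P5 7-8 | P1 8-11 | P6 11-17 | P3 17-20 | P2 20-21 |
Completion: P1=11  P2=21  P3=20  P4=7  P5=8  P6=17
Turnaround(P4) = completion − arrival = 7 − 5 = 2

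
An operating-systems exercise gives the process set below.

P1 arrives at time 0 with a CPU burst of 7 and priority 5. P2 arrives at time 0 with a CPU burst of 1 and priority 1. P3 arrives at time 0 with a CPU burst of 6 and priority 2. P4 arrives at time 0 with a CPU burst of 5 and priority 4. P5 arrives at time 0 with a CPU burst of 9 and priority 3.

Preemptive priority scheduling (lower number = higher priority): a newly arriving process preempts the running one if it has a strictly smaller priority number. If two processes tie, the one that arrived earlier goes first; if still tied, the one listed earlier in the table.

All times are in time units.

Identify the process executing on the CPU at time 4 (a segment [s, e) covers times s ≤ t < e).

Schedule: | P2 0-1 | P3 1-7 | P5 7-16 | P4 16-21 | P1 21-28 |
Completion: P1=28  P2=1  P3=7  P4=21  P5=16
Turnaround (C−A): P1=28  P2=1  P3=7  P4=21  P5=16

P3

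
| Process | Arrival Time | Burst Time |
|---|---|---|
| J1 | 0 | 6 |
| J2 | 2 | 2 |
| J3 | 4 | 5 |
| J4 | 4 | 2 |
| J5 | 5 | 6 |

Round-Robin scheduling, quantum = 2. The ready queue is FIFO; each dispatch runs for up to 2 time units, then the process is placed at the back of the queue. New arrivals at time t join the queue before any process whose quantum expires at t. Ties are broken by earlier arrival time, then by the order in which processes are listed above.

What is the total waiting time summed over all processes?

32

Gantt: | J1 0-2 | J2 2-4 | J1 4-6 | J3 6-8 | J4 8-10 | J5 10-12 | J1 12-14 | J3 14-16 | J5 16-18 | J3 18-19 | J5 19-21 |
Completion: J1=14  J2=4  J3=19  J4=10  J5=21
Waiting = turnaround − burst: J1=8, J2=0, J3=10, J4=4, J5=10
Total waiting = 8 + 0 + 10 + 4 + 10 = 32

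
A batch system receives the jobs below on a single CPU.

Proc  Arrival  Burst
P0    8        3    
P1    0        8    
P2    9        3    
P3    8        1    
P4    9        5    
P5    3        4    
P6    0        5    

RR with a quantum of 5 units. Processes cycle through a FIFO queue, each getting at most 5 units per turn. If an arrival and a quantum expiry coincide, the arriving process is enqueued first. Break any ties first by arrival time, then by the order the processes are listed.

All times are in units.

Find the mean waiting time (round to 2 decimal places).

Timeline: | P1 0-5 | P6 5-10 | P5 10-14 | P1 14-17 | P0 17-20 | P3 20-21 | P2 21-24 | P4 24-29 |
Completion: P0=20  P1=17  P2=24  P3=21  P4=29  P5=14  P6=10
Turnaround (C−A): P0=12  P1=17  P2=15  P3=13  P4=20  P5=11  P6=10
Waiting times: P0=9, P1=9, P2=12, P3=12, P4=15, P5=7, P6=5
Average waiting = (9+9+12+12+15+7+5) / 7 = 69/7 = 9.86

9.86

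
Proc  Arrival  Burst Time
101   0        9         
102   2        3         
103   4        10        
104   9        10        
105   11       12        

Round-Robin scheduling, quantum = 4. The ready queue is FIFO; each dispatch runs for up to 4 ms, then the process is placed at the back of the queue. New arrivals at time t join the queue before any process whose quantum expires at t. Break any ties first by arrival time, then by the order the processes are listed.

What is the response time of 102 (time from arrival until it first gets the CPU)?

2

Gantt: | 101 0-4 | 102 4-7 | 103 7-11 | 101 11-15 | 104 15-19 | 105 19-23 | 103 23-27 | 101 27-28 | 104 28-32 | 105 32-36 | 103 36-38 | 104 38-40 | 105 40-44 |
Completion: 101=28  102=7  103=38  104=40  105=44
Response(102) = first start − arrival = 4 − 2 = 2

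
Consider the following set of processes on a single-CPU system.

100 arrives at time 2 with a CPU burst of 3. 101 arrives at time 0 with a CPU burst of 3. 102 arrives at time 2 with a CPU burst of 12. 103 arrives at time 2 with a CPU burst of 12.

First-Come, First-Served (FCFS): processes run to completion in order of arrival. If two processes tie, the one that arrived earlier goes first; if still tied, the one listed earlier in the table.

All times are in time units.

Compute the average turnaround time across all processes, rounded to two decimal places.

12.75

Timeline: | 101 0-3 | 100 3-6 | 102 6-18 | 103 18-30 |
Completion: 100=6  101=3  102=18  103=30
Turnaround (C−A): 100=4  101=3  102=16  103=28
Turnaround times: 100=4, 101=3, 102=16, 103=28
Average turnaround = (4+3+16+28) / 4 = 51/4 = 12.75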